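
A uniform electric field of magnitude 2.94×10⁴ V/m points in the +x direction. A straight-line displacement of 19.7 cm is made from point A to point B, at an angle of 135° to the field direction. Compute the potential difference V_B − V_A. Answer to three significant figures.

4100 V

Only the component of displacement along E changes the potential: ΔV = −E·d·cosθ.
ΔV = −(2.94×10⁴ V/m)(0.197 m)cos135° = 4100 V.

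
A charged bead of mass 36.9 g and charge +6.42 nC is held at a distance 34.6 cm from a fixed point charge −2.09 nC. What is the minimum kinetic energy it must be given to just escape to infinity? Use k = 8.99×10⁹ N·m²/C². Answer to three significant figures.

3.49×10⁻⁷ J

To just escape, total mechanical energy must reach zero at infinity: ½mv²_min + U = 0, so ½mv²_min = −U = |kQq|/r.
|U| = |kQq|/r = (8.99×10⁹ N·m²/C²)(2.09×10⁻⁹)(6.42×10⁻⁹)/(0.346) = 3.49×10⁻⁷ J.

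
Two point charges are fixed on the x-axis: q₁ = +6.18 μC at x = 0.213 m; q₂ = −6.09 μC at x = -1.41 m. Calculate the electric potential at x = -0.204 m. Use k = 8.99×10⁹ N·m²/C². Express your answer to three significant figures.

8.78×10⁴ V

The total potential is the scalar sum of each charge's contribution, V = Σ kqᵢ/rᵢ.
Distances from the field point to each charge: r₁ = 0.417 m, r₂ = 1.21 m.
V = k[(6.18×10⁻⁶)/(0.417) + (-6.09×10⁻⁶)/(1.21)] = 8.78×10⁴ V.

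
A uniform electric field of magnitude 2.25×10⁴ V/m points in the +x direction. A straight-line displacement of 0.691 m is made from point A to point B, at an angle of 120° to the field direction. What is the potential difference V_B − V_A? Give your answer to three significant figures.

Only the component of displacement along E changes the potential: ΔV = −E·d·cosθ.
ΔV = −(2.25×10⁴ V/m)(0.691 m)cos120° = 7770 V.

7770 V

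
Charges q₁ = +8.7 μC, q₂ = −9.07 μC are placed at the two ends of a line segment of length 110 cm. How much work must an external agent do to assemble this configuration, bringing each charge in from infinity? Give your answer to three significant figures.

The work to assemble the configuration equals its total potential energy, U = Σ kqᵢqⱼ/rᵢⱼ over all pairs.
The separation is r = 1.10 m.
U = (-0.645) = -0.645 J.

-0.645 J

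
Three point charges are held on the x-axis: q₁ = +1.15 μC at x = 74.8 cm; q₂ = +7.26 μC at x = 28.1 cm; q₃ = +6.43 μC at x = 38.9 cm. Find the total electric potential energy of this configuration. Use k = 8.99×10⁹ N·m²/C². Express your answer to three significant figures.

The assembly work is the sum of pairwise potential energies, U = Σ_{i<j} kqᵢqⱼ/rᵢⱼ.
Pair separations: r₁₂ = 0.467 m, r₁₃ = 0.359 m, r₂₃ = 0.108 m.
U = (0.161) + (0.185) + (3.89) = 4.23 J.

4.23 J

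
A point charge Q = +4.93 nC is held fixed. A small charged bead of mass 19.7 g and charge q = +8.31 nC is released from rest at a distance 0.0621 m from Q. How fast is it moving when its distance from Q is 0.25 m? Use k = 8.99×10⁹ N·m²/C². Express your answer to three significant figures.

0.0213 m/s

Only the electrostatic force acts, so mechanical energy is conserved: ½mv² = U₁ − U₂ = kQq(1/r₁ − 1/r₂).
U₁ − U₂ = (8.99×10⁹ N·m²/C²)(4.93×10⁻⁹ C)(8.31×10⁻⁹ C)(1/0.0621 − 1/0.250) = 4.46×10⁻⁶ J.
v = √(2·4.46×10⁻⁶/0.0197) = 0.0213 m/s.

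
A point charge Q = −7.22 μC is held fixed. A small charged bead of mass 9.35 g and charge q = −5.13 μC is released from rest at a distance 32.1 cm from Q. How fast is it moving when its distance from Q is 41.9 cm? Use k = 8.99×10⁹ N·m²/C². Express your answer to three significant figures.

Only the electrostatic force acts, so mechanical energy is conserved: ½mv² = U₁ − U₂ = kQq(1/r₁ − 1/r₂).
U₁ − U₂ = (8.99×10⁹ N·m²/C²)(-7.22×10⁻⁶ C)(-5.13×10⁻⁶ C)(1/0.321 − 1/0.419) = 0.243 J.
v = √(2·0.243/9.35×10⁻³) = 7.20 m/s.

7.20 m/s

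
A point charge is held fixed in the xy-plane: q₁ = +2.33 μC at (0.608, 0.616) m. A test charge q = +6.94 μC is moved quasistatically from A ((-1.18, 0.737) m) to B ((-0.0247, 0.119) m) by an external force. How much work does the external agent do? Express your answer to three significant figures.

For quasistatic motion the external work equals the change in potential energy: W_ext = qΔV = q(V_B − V_A).
At A: distance to the source charge is 1.79 m; V_A = kq₁/r = 1.17×10⁴ V.
At B: distance to the source charge is 0.805 m; V_B = kq₁/r = 2.60×10⁴ V.
ΔV = V_B − V_A = 1.43×10⁴ V.
W_ext = qΔV = (6.94×10⁻⁶ C)(1.43×10⁴ V) = 0.0996 J.

0.0996 J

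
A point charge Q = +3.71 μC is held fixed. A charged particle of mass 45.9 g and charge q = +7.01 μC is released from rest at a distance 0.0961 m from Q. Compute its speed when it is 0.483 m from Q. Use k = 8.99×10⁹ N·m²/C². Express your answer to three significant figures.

Only the electrostatic force acts, so mechanical energy is conserved: ½mv² = U₁ − U₂ = kQq(1/r₁ − 1/r₂).
U₁ − U₂ = (8.99×10⁹ N·m²/C²)(3.71×10⁻⁶ C)(7.01×10⁻⁶ C)(1/0.0961 − 1/0.483) = 1.95 J.
v = √(2·1.95/0.0459) = 9.22 m/s.

9.22 m/s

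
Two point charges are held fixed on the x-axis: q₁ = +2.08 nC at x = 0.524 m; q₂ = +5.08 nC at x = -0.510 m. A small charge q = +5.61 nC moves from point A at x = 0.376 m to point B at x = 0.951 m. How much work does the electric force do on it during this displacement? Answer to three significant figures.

5.77×10⁻⁷ J

The work done by the electric force is W_field = −ΔU = −q(V_B − V_A) = q(V_A − V_B).
At A: distances to the source charges are 0.148 m, 0.886 m; V_A = Σ kqᵢ/rᵢ = 178 V.
At B: distances to the source charges are 0.427 m, 1.46 m; V_B = Σ kqᵢ/rᵢ = 75.1 V.
ΔV = V_B − V_A = -103 V.
W_field = −qΔV = −(5.61×10⁻⁹ C)(-103 V) = 5.77×10⁻⁷ J.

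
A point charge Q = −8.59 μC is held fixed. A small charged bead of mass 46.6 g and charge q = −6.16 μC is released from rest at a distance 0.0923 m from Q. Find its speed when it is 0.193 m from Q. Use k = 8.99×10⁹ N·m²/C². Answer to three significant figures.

10.7 m/s

Only the electrostatic force acts, so mechanical energy is conserved: ½mv² = U₁ − U₂ = kQq(1/r₁ − 1/r₂).
U₁ − U₂ = (8.99×10⁹ N·m²/C²)(-8.59×10⁻⁶ C)(-6.16×10⁻⁶ C)(1/0.0923 − 1/0.193) = 2.69 J.
v = √(2·2.69/0.0466) = 10.7 m/s.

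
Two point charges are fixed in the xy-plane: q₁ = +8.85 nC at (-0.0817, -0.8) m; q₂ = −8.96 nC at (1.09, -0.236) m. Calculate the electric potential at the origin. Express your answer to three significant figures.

26.7 V

Electric potential is a scalar, so the contributions from each charge add algebraically: V = Σ kqᵢ/rᵢ.
Distances from the field point to each charge: r₁ = 0.804 m, r₂ = 1.12 m.
V = k[(8.85×10⁻⁹)/(0.804) + (-8.96×10⁻⁹)/(1.12)] = 26.7 V.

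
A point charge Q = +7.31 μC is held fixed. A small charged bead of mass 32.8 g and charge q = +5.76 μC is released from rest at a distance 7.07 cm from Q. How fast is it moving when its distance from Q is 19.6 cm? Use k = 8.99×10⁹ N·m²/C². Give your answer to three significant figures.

14.4 m/s

Only the electrostatic force acts, so mechanical energy is conserved: ½mv² = U₁ − U₂ = kQq(1/r₁ − 1/r₂).
U₁ − U₂ = (8.99×10⁹ N·m²/C²)(7.31×10⁻⁶ C)(5.76×10⁻⁶ C)(1/0.0707 − 1/0.196) = 3.42 J.
v = √(2·3.42/0.0328) = 14.4 m/s.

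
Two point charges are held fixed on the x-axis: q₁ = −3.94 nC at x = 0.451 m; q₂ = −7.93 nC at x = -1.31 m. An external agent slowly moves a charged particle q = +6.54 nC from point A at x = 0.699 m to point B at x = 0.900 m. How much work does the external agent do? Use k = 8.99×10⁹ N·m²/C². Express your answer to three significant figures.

For quasistatic motion the external work equals the change in potential energy: W_ext = qΔV = q(V_B − V_A).
At A: distances to the source charges are 0.248 m, 2.01 m; V_A = Σ kqᵢ/rᵢ = -178 V.
At B: distances to the source charges are 0.449 m, 2.21 m; V_B = Σ kqᵢ/rᵢ = -111 V.
ΔV = V_B − V_A = 67.2 V.
W_ext = qΔV = (6.54×10⁻⁹ C)(67.2 V) = 4.39×10⁻⁷ J.

4.39×10⁻⁷ J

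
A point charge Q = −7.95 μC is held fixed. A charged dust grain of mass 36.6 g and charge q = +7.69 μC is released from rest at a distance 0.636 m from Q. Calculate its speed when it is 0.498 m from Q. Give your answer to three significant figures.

Only the electrostatic force acts, so mechanical energy is conserved: ½mv² = U₁ − U₂ = kQq(1/r₁ − 1/r₂).
U₁ − U₂ = (8.99×10⁹ N·m²/C²)(-7.95×10⁻⁶ C)(7.69×10⁻⁶ C)(1/0.636 − 1/0.498) = 0.239 J.
v = √(2·0.239/0.0366) = 3.62 m/s.

3.62 m/s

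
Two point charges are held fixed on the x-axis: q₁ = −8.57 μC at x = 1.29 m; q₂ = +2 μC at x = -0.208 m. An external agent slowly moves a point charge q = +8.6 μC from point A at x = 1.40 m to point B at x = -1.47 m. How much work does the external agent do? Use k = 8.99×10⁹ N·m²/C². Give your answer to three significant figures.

For quasistatic motion the external work equals the change in potential energy: W_ext = qΔV = q(V_B − V_A).
At A: distances to the source charges are 0.110 m, 1.61 m; V_A = Σ kqᵢ/rᵢ = -6.89×10⁵ V.
At B: distances to the source charges are 2.76 m, 1.26 m; V_B = Σ kqᵢ/rᵢ = -1.37×10⁴ V.
ΔV = V_B − V_A = 6.76×10⁵ V.
W_ext = qΔV = (8.60×10⁻⁶ C)(6.76×10⁵ V) = 5.81 J.

5.81 J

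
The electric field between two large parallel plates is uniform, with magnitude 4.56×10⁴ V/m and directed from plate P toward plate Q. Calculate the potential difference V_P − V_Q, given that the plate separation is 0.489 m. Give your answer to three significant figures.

2.23×10⁴ V

In a uniform field, potential decreases in the direction of E: ΔV = −E·d for a displacement d parallel to E.
Going from Q to P is a displacement of 0.489 m opposite to the field, so V_P − V_Q = +Ed = 2.23×10⁴ V.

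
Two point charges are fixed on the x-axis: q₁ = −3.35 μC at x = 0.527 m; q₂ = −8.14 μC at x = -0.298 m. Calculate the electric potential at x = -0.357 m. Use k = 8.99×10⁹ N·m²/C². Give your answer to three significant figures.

-1.27×10⁶ V

Electric potential is a scalar, so the contributions from each charge add algebraically: V = Σ kqᵢ/rᵢ.
Distances from the field point to each charge: r₁ = 0.884 m, r₂ = 0.0590 m.
V = k[(-3.35×10⁻⁶)/(0.884) + (-8.14×10⁻⁶)/(0.0590)] = -1.27×10⁶ V.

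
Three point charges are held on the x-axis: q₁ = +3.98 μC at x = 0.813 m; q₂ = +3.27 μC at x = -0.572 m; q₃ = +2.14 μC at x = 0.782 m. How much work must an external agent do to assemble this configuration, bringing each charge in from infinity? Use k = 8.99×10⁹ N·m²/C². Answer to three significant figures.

2.60 J

The work to assemble the configuration equals its total potential energy, U = Σ kqᵢqⱼ/rᵢⱼ over all pairs.
Pair separations: r₁₂ = 1.38 m, r₁₃ = 0.0310 m, r₂₃ = 1.35 m.
U = (0.0845) + (2.47) + (0.0465) = 2.60 J.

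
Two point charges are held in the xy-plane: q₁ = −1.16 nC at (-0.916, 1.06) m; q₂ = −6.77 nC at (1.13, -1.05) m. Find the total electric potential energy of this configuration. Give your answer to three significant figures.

The work to assemble the configuration equals its total potential energy, U = Σ kqᵢqⱼ/rᵢⱼ over all pairs.
Pair separations: r₁₂ = 2.94 m.
U = (2.40×10⁻⁸) = 2.40×10⁻⁸ J.

2.40×10⁻⁸ J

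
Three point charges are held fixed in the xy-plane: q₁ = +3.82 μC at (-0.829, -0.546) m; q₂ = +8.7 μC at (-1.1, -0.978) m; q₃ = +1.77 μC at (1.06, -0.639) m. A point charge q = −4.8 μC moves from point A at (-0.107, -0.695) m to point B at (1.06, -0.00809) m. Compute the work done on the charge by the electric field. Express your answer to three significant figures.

The work done by the electric force is W_field = −ΔU = −q(V_B − V_A) = q(V_A − V_B).
At A: distances to the source charges are 0.737 m, 1.03 m, 1.17 m; V_A = Σ kqᵢ/rᵢ = 1.36×10⁵ V.
At B: distances to the source charges are 1.96 m, 2.37 m, 0.631 m; V_B = Σ kqᵢ/rᵢ = 7.57×10⁴ V.
ΔV = V_B − V_A = -6.02×10⁴ V.
W_field = −qΔV = −(-4.80×10⁻⁶ C)(-6.02×10⁴ V) = -0.289 J.

-0.289 J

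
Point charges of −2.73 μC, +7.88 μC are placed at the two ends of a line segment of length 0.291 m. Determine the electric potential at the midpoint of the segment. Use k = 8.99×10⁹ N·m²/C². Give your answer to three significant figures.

3.18×10⁵ V

The total potential is the scalar sum of each charge's contribution, V = Σ kqᵢ/rᵢ.
Each charge is 0.145 m from the midpoint.
V = k[(-2.73×10⁻⁶)/(0.145) + (7.88×10⁻⁶)/(0.145)] = 3.18×10⁵ V.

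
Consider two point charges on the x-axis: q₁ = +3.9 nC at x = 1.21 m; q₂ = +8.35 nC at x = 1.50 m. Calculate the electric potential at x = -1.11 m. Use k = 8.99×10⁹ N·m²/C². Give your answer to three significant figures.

The total potential is the scalar sum of each charge's contribution, V = Σ kqᵢ/rᵢ.
Distances from the field point to each charge: r₁ = 2.32 m, r₂ = 2.61 m.
V = k[(3.90×10⁻⁹)/(2.32) + (8.35×10⁻⁹)/(2.61)] = 43.9 V.

43.9 V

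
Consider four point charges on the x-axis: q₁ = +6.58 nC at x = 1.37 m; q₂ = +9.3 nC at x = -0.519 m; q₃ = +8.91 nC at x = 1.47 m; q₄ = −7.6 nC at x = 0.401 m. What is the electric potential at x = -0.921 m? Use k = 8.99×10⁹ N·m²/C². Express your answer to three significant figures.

The total potential is the scalar sum of each charge's contribution, V = Σ kqᵢ/rᵢ.
Distances from the field point to each charge: r₁ = 2.29 m, r₂ = 0.402 m, r₃ = 2.39 m, r₄ = 1.32 m.
V = k[(6.58×10⁻⁹)/(2.29) + (9.30×10⁻⁹)/(0.402) + (8.91×10⁻⁹)/(2.39) + (-7.60×10⁻⁹)/(1.32)] = 216 V.

216 V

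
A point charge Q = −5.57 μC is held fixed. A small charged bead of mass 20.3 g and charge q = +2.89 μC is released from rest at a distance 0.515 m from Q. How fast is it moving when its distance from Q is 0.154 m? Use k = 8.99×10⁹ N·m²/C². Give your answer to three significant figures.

Only the electrostatic force acts, so mechanical energy is conserved: ½mv² = U₁ − U₂ = kQq(1/r₁ − 1/r₂).
U₁ − U₂ = (8.99×10⁹ N·m²/C²)(-5.57×10⁻⁶ C)(2.89×10⁻⁶ C)(1/0.515 − 1/0.154) = 0.659 J.
v = √(2·0.659/0.0203) = 8.06 m/s.

8.06 m/s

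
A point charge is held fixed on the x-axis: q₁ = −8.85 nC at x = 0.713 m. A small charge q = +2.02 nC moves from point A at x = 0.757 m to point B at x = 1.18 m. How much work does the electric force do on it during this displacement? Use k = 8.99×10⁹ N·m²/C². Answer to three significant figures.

-3.31×10⁻⁶ J

The work done by the electric force is W_field = −ΔU = −q(V_B − V_A) = q(V_A − V_B).
At A: distance to the source charge is 0.0440 m; V_A = kq₁/r = -1810 V.
At B: distance to the source charge is 0.467 m; V_B = kq₁/r = -170 V.
ΔV = V_B − V_A = 1640 V.
W_field = −qΔV = −(2.02×10⁻⁹ C)(1640 V) = -3.31×10⁻⁶ J.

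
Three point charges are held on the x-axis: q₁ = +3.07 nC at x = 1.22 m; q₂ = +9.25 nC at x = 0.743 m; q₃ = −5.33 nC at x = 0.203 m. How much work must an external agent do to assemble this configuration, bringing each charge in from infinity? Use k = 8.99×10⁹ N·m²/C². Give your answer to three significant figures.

The work to assemble the configuration equals its total potential energy, U = Σ kqᵢqⱼ/rᵢⱼ over all pairs.
Pair separations: r₁₂ = 0.477 m, r₁₃ = 1.02 m, r₂₃ = 0.540 m.
U = (5.35×10⁻⁷) + (-1.45×10⁻⁷) + (-8.21×10⁻⁷) = -4.30×10⁻⁷ J.

-4.30×10⁻⁷ J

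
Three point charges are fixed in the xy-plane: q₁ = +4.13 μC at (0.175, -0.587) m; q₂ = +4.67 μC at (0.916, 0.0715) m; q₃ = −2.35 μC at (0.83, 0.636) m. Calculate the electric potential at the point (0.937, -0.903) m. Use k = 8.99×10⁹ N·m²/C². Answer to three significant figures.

7.44×10⁴ V

Electric potential is a scalar, so the contributions from each charge add algebraically: V = Σ kqᵢ/rᵢ.
Distances from the field point to each charge: r₁ = 0.825 m, r₂ = 0.975 m, r₃ = 1.54 m.
V = k[(4.13×10⁻⁶)/(0.825) + (4.67×10⁻⁶)/(0.975) + (-2.35×10⁻⁶)/(1.54)] = 7.44×10⁴ V.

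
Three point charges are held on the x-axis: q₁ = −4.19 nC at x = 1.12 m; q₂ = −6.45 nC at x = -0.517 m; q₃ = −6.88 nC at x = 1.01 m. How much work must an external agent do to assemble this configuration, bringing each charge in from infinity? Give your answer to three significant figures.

2.77×10⁻⁶ J

The assembly work is the sum of pairwise potential energies, U = Σ_{i<j} kqᵢqⱼ/rᵢⱼ.
Pair separations: r₁₂ = 1.64 m, r₁₃ = 0.110 m, r₂₃ = 1.53 m.
U = (1.48×10⁻⁷) + (2.36×10⁻⁶) + (2.61×10⁻⁷) = 2.77×10⁻⁶ J.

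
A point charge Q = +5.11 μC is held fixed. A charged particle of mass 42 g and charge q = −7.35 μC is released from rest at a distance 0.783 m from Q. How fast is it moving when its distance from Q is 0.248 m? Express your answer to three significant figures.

6.66 m/s

Only the electrostatic force acts, so mechanical energy is conserved: ½mv² = U₁ − U₂ = kQq(1/r₁ − 1/r₂).
U₁ − U₂ = (8.99×10⁹ N·m²/C²)(5.11×10⁻⁶ C)(-7.35×10⁻⁶ C)(1/0.783 − 1/0.248) = 0.930 J.
v = √(2·0.930/0.0420) = 6.66 m/s.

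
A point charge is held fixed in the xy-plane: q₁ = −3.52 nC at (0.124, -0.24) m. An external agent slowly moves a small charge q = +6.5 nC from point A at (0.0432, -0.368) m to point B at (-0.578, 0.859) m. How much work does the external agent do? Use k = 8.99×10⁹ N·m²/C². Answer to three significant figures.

1.20×10⁻⁶ J

For quasistatic motion the external work equals the change in potential energy: W_ext = qΔV = q(V_B − V_A).
At A: distance to the source charge is 0.151 m; V_A = kq₁/r = -209 V.
At B: distance to the source charge is 1.30 m; V_B = kq₁/r = -24.3 V.
ΔV = V_B − V_A = 185 V.
W_ext = qΔV = (6.50×10⁻⁹ C)(185 V) = 1.20×10⁻⁶ J.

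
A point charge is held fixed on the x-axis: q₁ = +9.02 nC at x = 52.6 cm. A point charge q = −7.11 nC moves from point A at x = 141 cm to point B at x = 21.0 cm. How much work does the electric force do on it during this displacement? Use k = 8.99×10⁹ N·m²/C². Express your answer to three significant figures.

The work done by the electric force is W_field = −ΔU = −q(V_B − V_A) = q(V_A − V_B).
At A: distance to the source charge is 0.884 m; V_A = kq₁/r = 91.7 V.
At B: distance to the source charge is 0.316 m; V_B = kq₁/r = 257 V.
ΔV = V_B − V_A = 165 V.
W_field = −qΔV = −(-7.11×10⁻⁹ C)(165 V) = 1.17×10⁻⁶ J.

1.17×10⁻⁶ J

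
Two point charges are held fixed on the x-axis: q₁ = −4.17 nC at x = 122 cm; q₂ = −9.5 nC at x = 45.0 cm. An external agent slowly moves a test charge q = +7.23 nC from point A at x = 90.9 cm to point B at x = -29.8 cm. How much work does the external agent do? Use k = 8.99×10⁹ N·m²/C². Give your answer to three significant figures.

1.21×10⁻⁶ J

For quasistatic motion the external work equals the change in potential energy: W_ext = qΔV = q(V_B − V_A).
At A: distances to the source charges are 0.311 m, 0.459 m; V_A = Σ kqᵢ/rᵢ = -307 V.
At B: distances to the source charges are 1.52 m, 0.748 m; V_B = Σ kqᵢ/rᵢ = -139 V.
ΔV = V_B − V_A = 168 V.
W_ext = qΔV = (7.23×10⁻⁹ C)(168 V) = 1.21×10⁻⁶ J.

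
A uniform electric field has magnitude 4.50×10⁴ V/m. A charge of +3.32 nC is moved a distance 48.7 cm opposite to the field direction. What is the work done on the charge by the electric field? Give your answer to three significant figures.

The potential change for a displacement 48.7 cm opposite to the field direction is ΔV = +Ed = 2.19×10⁴ V.
W_field = −qΔV = -7.28×10⁻⁵ J.

-7.28×10⁻⁵ J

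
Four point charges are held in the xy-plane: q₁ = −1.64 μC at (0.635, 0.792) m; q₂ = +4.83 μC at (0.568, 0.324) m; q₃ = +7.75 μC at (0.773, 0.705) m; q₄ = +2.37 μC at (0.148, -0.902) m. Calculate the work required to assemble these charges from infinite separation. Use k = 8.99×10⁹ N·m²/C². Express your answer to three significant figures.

The assembly work is the sum of pairwise potential energies, U = Σ_{i<j} kqᵢqⱼ/rᵢⱼ.
Pair separations: r₁₂ = 0.473 m, r₁₃ = 0.163 m, r₁₄ = 1.76 m, r₂₃ = 0.433 m, r₂₄ = 1.30 m, r₃₄ = 1.72 m.
Summing all 6 pair terms gives U = 0.0821 J.

0.0821 J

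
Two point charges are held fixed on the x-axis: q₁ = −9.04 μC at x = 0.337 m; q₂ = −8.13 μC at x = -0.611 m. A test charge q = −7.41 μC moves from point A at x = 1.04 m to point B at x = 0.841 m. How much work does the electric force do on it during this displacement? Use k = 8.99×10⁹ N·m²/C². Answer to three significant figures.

-0.383 J

The work done by the electric force is W_field = −ΔU = −q(V_B − V_A) = q(V_A − V_B).
At A: distances to the source charges are 0.703 m, 1.65 m; V_A = Σ kqᵢ/rᵢ = -1.60×10⁵ V.
At B: distances to the source charges are 0.504 m, 1.45 m; V_B = Σ kqᵢ/rᵢ = -2.12×10⁵ V.
ΔV = V_B − V_A = -5.17×10⁴ V.
W_field = −qΔV = −(-7.41×10⁻⁶ C)(-5.17×10⁴ V) = -0.383 J.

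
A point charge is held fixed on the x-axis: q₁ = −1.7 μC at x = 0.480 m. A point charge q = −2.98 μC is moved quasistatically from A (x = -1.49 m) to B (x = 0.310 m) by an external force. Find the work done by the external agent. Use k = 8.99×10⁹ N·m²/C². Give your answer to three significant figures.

0.245 J

For quasistatic motion the external work equals the change in potential energy: W_ext = qΔV = q(V_B − V_A).
At A: distance to the source charge is 1.97 m; V_A = kq₁/r = -7760 V.
At B: distance to the source charge is 0.170 m; V_B = kq₁/r = -8.99×10⁴ V.
ΔV = V_B − V_A = -8.21×10⁴ V.
W_ext = qΔV = (-2.98×10⁻⁶ C)(-8.21×10⁴ V) = 0.245 J.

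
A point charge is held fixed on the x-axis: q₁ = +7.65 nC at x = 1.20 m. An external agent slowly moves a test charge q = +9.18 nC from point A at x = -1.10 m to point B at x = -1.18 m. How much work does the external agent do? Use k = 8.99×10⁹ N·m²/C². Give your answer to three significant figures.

-9.23×10⁻⁹ J

For quasistatic motion the external work equals the change in potential energy: W_ext = qΔV = q(V_B − V_A).
At A: distance to the source charge is 2.30 m; V_A = kq₁/r = 29.9 V.
At B: distance to the source charge is 2.38 m; V_B = kq₁/r = 28.9 V.
ΔV = V_B − V_A = -1.01 V.
W_ext = qΔV = (9.18×10⁻⁹ C)(-1.01 V) = -9.23×10⁻⁹ J.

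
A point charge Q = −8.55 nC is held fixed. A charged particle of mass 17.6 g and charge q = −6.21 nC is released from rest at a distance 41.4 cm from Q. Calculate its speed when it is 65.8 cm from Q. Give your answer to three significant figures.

6.97×10⁻³ m/s

Only the electrostatic force acts, so mechanical energy is conserved: ½mv² = U₁ − U₂ = kQq(1/r₁ − 1/r₂).
U₁ − U₂ = (8.99×10⁹ N·m²/C²)(-8.55×10⁻⁹ C)(-6.21×10⁻⁹ C)(1/0.414 − 1/0.658) = 4.28×10⁻⁷ J.
v = √(2·4.28×10⁻⁷/0.0176) = 6.97×10⁻³ m/s.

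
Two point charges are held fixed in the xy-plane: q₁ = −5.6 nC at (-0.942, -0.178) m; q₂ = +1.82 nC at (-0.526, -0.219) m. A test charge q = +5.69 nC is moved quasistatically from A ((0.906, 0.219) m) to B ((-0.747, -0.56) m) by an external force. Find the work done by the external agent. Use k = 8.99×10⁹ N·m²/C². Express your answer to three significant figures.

-3.49×10⁻⁷ J

For quasistatic motion the external work equals the change in potential energy: W_ext = qΔV = q(V_B − V_A).
At A: distances to the source charges are 1.89 m, 1.50 m; V_A = Σ kqᵢ/rᵢ = -15.7 V.
At B: distances to the source charges are 0.429 m, 0.406 m; V_B = Σ kqᵢ/rᵢ = -77.1 V.
ΔV = V_B − V_A = -61.4 V.
W_ext = qΔV = (5.69×10⁻⁹ C)(-61.4 V) = -3.49×10⁻⁷ J.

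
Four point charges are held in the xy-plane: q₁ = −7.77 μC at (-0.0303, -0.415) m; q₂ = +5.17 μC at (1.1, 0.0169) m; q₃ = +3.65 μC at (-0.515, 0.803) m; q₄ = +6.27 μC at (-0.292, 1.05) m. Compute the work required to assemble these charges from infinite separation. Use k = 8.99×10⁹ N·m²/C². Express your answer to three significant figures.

0.0936 J

The assembly work is the sum of pairwise potential energies, U = Σ_{i<j} kqᵢqⱼ/rᵢⱼ.
Pair separations: r₁₂ = 1.21 m, r₁₃ = 1.31 m, r₁₄ = 1.49 m, r₂₃ = 1.80 m, r₂₄ = 1.73 m, r₃₄ = 0.333 m.
Summing all 6 pair terms gives U = 0.0936 J.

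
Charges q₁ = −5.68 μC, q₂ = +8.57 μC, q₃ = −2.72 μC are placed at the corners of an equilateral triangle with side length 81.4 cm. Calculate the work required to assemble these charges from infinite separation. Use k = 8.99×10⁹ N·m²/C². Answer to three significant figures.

The work to assemble the configuration equals its total potential energy, U = Σ kqᵢqⱼ/rᵢⱼ over all pairs.
All three pair separations equal the side length, 0.814 m.
U = (-0.538) + (0.171) + (-0.257) = -0.624 J.

-0.624 J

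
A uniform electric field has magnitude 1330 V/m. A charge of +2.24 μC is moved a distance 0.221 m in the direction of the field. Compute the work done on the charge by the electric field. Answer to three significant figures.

The potential change for a displacement 0.221 m in the direction of the field is ΔV = −Ed = -294 V.
W_field = −qΔV = 6.58×10⁻⁴ J.

6.58×10⁻⁴ J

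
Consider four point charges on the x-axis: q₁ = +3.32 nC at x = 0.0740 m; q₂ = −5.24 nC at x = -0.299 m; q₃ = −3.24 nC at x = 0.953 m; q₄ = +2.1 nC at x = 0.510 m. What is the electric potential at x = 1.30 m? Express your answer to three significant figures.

The total potential is the scalar sum of each charge's contribution, V = Σ kqᵢ/rᵢ.
Distances from the field point to each charge: r₁ = 1.23 m, r₂ = 1.60 m, r₃ = 0.347 m, r₄ = 0.790 m.
V = k[(3.32×10⁻⁹)/(1.23) + (-5.24×10⁻⁹)/(1.60) + (-3.24×10⁻⁹)/(0.347) + (2.10×10⁻⁹)/(0.790)] = -65.2 V.

-65.2 V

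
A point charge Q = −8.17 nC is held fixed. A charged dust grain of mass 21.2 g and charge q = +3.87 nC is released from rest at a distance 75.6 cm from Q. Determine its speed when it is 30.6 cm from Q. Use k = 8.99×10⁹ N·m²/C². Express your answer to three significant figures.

7.22×10⁻³ m/s

Only the electrostatic force acts, so mechanical energy is conserved: ½mv² = U₁ − U₂ = kQq(1/r₁ − 1/r₂).
U₁ − U₂ = (8.99×10⁹ N·m²/C²)(-8.17×10⁻⁹ C)(3.87×10⁻⁹ C)(1/0.756 − 1/0.306) = 5.53×10⁻⁷ J.
v = √(2·5.53×10⁻⁷/0.0212) = 7.22×10⁻³ m/s.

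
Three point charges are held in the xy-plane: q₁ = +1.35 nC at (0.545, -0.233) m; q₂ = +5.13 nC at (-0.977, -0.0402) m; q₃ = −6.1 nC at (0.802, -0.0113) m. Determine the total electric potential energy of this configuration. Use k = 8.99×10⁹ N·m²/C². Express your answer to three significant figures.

-3.36×10⁻⁷ J

The assembly work is the sum of pairwise potential energies, U = Σ_{i<j} kqᵢqⱼ/rᵢⱼ.
Pair separations: r₁₂ = 1.53 m, r₁₃ = 0.339 m, r₂₃ = 1.78 m.
U = (4.06×10⁻⁸) + (-2.18×10⁻⁷) + (-1.58×10⁻⁷) = -3.36×10⁻⁷ J.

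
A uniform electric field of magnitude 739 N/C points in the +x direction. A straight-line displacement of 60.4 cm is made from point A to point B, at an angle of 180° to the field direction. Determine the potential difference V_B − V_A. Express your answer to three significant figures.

446 V

Only the component of displacement along E changes the potential: ΔV = −E·d·cosθ.
ΔV = −(739 V/m)(0.604 m)cos180° = 446 V.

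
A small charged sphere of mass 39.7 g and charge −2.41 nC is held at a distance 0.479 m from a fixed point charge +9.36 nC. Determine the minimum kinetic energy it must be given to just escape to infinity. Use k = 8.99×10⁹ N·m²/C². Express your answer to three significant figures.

To just escape, total mechanical energy must reach zero at infinity: ½mv²_min + U = 0, so ½mv²_min = −U = |kQq|/r.
|U| = |kQq|/r = (8.99×10⁹ N·m²/C²)(9.36×10⁻⁹)(2.41×10⁻⁹)/(0.479) = 4.23×10⁻⁷ J.

4.23×10⁻⁷ J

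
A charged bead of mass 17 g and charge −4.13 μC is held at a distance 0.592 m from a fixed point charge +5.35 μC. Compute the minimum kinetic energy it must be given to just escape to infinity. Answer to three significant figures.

To just escape, total mechanical energy must reach zero at infinity: ½mv²_min + U = 0, so ½mv²_min = −U = |kQq|/r.
|U| = |kQq|/r = (8.99×10⁹ N·m²/C²)(5.35×10⁻⁶)(4.13×10⁻⁶)/(0.592) = 0.336 J.

0.336 J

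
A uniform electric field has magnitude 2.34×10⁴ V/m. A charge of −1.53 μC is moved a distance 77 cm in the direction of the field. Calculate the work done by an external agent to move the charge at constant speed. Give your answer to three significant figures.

0.0276 J

The potential change for a displacement 77 cm in the direction of the field is ΔV = −Ed = -1.80×10⁴ V.
W_ext = qΔV = 0.0276 J.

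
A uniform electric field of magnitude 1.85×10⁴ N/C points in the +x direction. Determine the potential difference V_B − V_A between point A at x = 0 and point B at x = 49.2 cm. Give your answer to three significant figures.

In a uniform field, potential decreases in the direction of E: V_B − V_A = −E·Δx.
V_B − V_A = −(1.85×10⁴ V/m)(0.492 m) = -9100 V.

-9100 V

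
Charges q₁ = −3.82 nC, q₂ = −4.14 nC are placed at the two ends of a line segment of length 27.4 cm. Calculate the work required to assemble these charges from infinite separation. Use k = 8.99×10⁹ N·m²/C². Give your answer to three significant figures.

5.19×10⁻⁷ J

The assembly work is the sum of pairwise potential energies, U = Σ_{i<j} kqᵢqⱼ/rᵢⱼ.
The separation is r = 0.274 m.
U = (5.19×10⁻⁷) = 5.19×10⁻⁷ J.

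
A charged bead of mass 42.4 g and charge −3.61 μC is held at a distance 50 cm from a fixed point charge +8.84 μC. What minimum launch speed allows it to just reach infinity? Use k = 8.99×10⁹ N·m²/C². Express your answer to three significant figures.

To just escape, total mechanical energy must reach zero at infinity: ½mv²_min + U = 0, so ½mv²_min = −U = |kQq|/r.
|U| = |kQq|/r = (8.99×10⁹ N·m²/C²)(8.84×10⁻⁶)(3.61×10⁻⁶)/(0.500) = 0.574 J.
v_min = √(2|U|/m) = √(2·0.574/0.0424) = 5.20 m/s.

5.20 m/s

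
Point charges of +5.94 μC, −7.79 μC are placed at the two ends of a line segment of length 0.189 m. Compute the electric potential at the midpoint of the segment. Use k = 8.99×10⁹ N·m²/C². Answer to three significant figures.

-1.76×10⁵ V

The total potential is the scalar sum of each charge's contribution, V = Σ kqᵢ/rᵢ.
Each charge is 0.0945 m from the midpoint.
V = k[(5.94×10⁻⁶)/(0.0945) + (-7.79×10⁻⁶)/(0.0945)] = -1.76×10⁵ V.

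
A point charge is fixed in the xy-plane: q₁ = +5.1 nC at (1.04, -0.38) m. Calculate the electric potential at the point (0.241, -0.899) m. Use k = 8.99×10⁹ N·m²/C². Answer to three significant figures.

Electric potential is a scalar, so the contributions from each charge add algebraically: V = Σ kqᵢ/rᵢ.
Distances from the field point to each charge: r₁ = 0.953 m.
V = k[(5.10×10⁻⁹)/(0.953)] = 48.1 V.

48.1 V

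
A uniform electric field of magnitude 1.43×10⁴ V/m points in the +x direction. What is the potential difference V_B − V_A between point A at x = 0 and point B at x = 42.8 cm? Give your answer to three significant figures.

In a uniform field, potential decreases in the direction of E: V_B − V_A = −E·Δx.
V_B − V_A = −(1.43×10⁴ V/m)(0.428 m) = -6120 V.

-6120 V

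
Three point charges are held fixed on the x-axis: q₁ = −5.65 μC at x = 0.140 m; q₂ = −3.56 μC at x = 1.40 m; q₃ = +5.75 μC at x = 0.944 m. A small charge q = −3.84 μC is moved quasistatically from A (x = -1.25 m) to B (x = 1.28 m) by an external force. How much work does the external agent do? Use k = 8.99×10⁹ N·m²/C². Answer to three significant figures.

0.508 J

For quasistatic motion the external work equals the change in potential energy: W_ext = qΔV = q(V_B − V_A).
At A: distances to the source charges are 1.39 m, 2.65 m, 2.19 m; V_A = Σ kqᵢ/rᵢ = -2.51×10⁴ V.
At B: distances to the source charges are 1.14 m, 0.120 m, 0.336 m; V_B = Σ kqᵢ/rᵢ = -1.57×10⁵ V.
ΔV = V_B − V_A = -1.32×10⁵ V.
W_ext = qΔV = (-3.84×10⁻⁶ C)(-1.32×10⁵ V) = 0.508 J.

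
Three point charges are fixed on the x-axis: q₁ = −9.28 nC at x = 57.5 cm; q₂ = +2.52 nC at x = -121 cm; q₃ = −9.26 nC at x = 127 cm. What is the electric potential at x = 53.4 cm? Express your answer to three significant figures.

-2130 V

The total potential is the scalar sum of each charge's contribution, V = Σ kqᵢ/rᵢ.
Distances from the field point to each charge: r₁ = 0.0410 m, r₂ = 1.74 m, r₃ = 0.736 m.
V = k[(-9.28×10⁻⁹)/(0.0410) + (2.52×10⁻⁹)/(1.74) + (-9.26×10⁻⁹)/(0.736)] = -2130 V.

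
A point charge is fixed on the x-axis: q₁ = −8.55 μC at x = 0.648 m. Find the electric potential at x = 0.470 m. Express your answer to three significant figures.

-4.32×10⁵ V

The total potential is the scalar sum of each charge's contribution, V = Σ kqᵢ/rᵢ.
V = k[(-8.55×10⁻⁶)/(0.178)] = -4.32×10⁵ V.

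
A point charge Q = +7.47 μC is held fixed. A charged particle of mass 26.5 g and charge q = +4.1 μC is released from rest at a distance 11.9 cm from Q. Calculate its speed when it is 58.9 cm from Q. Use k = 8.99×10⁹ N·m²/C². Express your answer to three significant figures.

11.8 m/s

Only the electrostatic force acts, so mechanical energy is conserved: ½mv² = U₁ − U₂ = kQq(1/r₁ − 1/r₂).
U₁ − U₂ = (8.99×10⁹ N·m²/C²)(7.47×10⁻⁶ C)(4.10×10⁻⁶ C)(1/0.119 − 1/0.589) = 1.85 J.
v = √(2·1.85/0.0265) = 11.8 m/s.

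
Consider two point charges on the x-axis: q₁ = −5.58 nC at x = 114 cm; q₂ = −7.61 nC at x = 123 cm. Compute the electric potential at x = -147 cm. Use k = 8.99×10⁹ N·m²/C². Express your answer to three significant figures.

-44.6 V

The total potential is the scalar sum of each charge's contribution, V = Σ kqᵢ/rᵢ.
Distances from the field point to each charge: r₁ = 2.61 m, r₂ = 2.70 m.
V = k[(-5.58×10⁻⁹)/(2.61) + (-7.61×10⁻⁹)/(2.70)] = -44.6 V.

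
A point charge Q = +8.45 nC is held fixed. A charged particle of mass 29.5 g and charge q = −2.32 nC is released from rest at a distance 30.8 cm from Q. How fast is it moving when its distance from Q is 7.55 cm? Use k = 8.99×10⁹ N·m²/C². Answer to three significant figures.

Only the electrostatic force acts, so mechanical energy is conserved: ½mv² = U₁ − U₂ = kQq(1/r₁ − 1/r₂).
U₁ − U₂ = (8.99×10⁹ N·m²/C²)(8.45×10⁻⁹ C)(-2.32×10⁻⁹ C)(1/0.308 − 1/0.0755) = 1.76×10⁻⁶ J.
v = √(2·1.76×10⁻⁶/0.0295) = 0.0109 m/s.

0.0109 m/s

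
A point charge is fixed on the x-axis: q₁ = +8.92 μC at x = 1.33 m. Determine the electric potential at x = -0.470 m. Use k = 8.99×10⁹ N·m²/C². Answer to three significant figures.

4.46×10⁴ V

Electric potential is a scalar, so the contributions from each charge add algebraically: V = Σ kqᵢ/rᵢ.
V = k[(8.92×10⁻⁶)/(1.80)] = 4.46×10⁴ V.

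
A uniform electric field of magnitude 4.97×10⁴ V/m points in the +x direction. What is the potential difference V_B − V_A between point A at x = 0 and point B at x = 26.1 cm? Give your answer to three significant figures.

-1.30×10⁴ V

In a uniform field, potential decreases in the direction of E: V_B − V_A = −E·Δx.
V_B − V_A = −(4.97×10⁴ V/m)(0.261 m) = -1.30×10⁴ V.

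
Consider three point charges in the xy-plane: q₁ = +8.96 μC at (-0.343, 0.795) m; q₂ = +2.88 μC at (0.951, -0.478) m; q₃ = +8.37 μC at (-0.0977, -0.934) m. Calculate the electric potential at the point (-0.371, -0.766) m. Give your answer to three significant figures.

3.05×10⁵ V

Electric potential is a scalar, so the contributions from each charge add algebraically: V = Σ kqᵢ/rᵢ.
Distances from the field point to each charge: r₁ = 1.56 m, r₂ = 1.35 m, r₃ = 0.321 m.
V = k[(8.96×10⁻⁶)/(1.56) + (2.88×10⁻⁶)/(1.35) + (8.37×10⁻⁶)/(0.321)] = 3.05×10⁵ V.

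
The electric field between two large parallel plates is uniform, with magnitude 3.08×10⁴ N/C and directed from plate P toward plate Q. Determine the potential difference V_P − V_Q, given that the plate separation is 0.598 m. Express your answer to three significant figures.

In a uniform field, potential decreases in the direction of E: ΔV = −E·d for a displacement d parallel to E.
Going from Q to P is a displacement of 0.598 m opposite to the field, so V_P − V_Q = +Ed = 1.84×10⁴ V.

1.84×10⁴ V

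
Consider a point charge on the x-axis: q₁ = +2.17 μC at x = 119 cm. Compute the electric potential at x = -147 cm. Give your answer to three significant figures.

7330 V

Electric potential is a scalar, so the contributions from each charge add algebraically: V = Σ kqᵢ/rᵢ.
V = k[(2.17×10⁻⁶)/(2.66)] = 7330 V.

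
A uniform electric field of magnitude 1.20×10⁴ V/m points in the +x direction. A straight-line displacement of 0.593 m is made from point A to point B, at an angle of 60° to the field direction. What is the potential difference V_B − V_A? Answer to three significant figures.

Only the component of displacement along E changes the potential: ΔV = −E·d·cosθ.
ΔV = −(1.20×10⁴ V/m)(0.593 m)cos60° = -3560 V.

-3560 V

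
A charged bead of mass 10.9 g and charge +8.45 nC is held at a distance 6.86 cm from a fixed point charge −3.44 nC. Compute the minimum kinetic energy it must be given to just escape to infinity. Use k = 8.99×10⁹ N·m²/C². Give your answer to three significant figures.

To just escape, total mechanical energy must reach zero at infinity: ½mv²_min + U = 0, so ½mv²_min = −U = |kQq|/r.
|U| = |kQq|/r = (8.99×10⁹ N·m²/C²)(3.44×10⁻⁹)(8.45×10⁻⁹)/(0.0686) = 3.81×10⁻⁶ J.

3.81×10⁻⁶ J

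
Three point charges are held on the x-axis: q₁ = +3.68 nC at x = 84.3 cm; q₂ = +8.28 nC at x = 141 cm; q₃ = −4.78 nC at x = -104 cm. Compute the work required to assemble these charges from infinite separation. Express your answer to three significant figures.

The work to assemble the configuration equals its total potential energy, U = Σ kqᵢqⱼ/rᵢⱼ over all pairs.
Pair separations: r₁₂ = 0.567 m, r₁₃ = 1.88 m, r₂₃ = 2.45 m.
U = (4.83×10⁻⁷) + (-8.40×10⁻⁸) + (-1.45×10⁻⁷) = 2.54×10⁻⁷ J.

2.54×10⁻⁷ J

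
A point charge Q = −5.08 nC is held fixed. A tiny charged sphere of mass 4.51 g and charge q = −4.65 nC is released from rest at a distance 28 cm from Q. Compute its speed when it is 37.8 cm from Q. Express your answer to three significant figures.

Only the electrostatic force acts, so mechanical energy is conserved: ½mv² = U₁ − U₂ = kQq(1/r₁ − 1/r₂).
U₁ − U₂ = (8.99×10⁹ N·m²/C²)(-5.08×10⁻⁹ C)(-4.65×10⁻⁹ C)(1/0.280 − 1/0.378) = 1.97×10⁻⁷ J.
v = √(2·1.97×10⁻⁷/4.51×10⁻³) = 9.34×10⁻³ m/s.

9.34×10⁻³ m/s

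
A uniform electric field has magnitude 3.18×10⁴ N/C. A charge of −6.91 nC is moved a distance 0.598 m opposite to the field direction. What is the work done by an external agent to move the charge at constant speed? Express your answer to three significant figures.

The potential change for a displacement 0.598 m opposite to the field direction is ΔV = +Ed = 1.90×10⁴ V.
W_ext = qΔV = -1.31×10⁻⁴ J.

-1.31×10⁻⁴ J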